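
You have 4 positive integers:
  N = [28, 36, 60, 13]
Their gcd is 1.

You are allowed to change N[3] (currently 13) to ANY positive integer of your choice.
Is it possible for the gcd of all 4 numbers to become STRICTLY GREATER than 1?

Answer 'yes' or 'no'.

Answer: yes

Derivation:
Current gcd = 1
gcd of all OTHER numbers (without N[3]=13): gcd([28, 36, 60]) = 4
The new gcd after any change is gcd(4, new_value).
This can be at most 4.
Since 4 > old gcd 1, the gcd CAN increase (e.g., set N[3] = 4).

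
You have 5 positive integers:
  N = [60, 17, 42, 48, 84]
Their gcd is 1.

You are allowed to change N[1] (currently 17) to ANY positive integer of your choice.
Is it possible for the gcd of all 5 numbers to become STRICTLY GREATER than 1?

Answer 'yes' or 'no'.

Answer: yes

Derivation:
Current gcd = 1
gcd of all OTHER numbers (without N[1]=17): gcd([60, 42, 48, 84]) = 6
The new gcd after any change is gcd(6, new_value).
This can be at most 6.
Since 6 > old gcd 1, the gcd CAN increase (e.g., set N[1] = 6).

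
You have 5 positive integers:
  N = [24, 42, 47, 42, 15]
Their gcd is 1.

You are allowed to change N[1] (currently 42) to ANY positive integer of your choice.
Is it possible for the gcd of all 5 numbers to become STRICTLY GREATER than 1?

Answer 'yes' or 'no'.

Answer: no

Derivation:
Current gcd = 1
gcd of all OTHER numbers (without N[1]=42): gcd([24, 47, 42, 15]) = 1
The new gcd after any change is gcd(1, new_value).
This can be at most 1.
Since 1 = old gcd 1, the gcd can only stay the same or decrease.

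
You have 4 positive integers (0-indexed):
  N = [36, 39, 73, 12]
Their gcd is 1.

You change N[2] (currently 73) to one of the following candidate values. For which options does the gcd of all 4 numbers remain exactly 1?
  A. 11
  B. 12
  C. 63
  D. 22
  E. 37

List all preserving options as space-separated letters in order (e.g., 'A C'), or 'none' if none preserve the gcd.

Old gcd = 1; gcd of others (without N[2]) = 3
New gcd for candidate v: gcd(3, v). Preserves old gcd iff gcd(3, v) = 1.
  Option A: v=11, gcd(3,11)=1 -> preserves
  Option B: v=12, gcd(3,12)=3 -> changes
  Option C: v=63, gcd(3,63)=3 -> changes
  Option D: v=22, gcd(3,22)=1 -> preserves
  Option E: v=37, gcd(3,37)=1 -> preserves

Answer: A D E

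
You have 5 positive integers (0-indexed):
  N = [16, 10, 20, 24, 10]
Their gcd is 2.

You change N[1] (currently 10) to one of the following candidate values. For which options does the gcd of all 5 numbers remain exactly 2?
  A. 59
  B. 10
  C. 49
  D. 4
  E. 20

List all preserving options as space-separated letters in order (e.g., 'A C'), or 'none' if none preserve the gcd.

Answer: B D E

Derivation:
Old gcd = 2; gcd of others (without N[1]) = 2
New gcd for candidate v: gcd(2, v). Preserves old gcd iff gcd(2, v) = 2.
  Option A: v=59, gcd(2,59)=1 -> changes
  Option B: v=10, gcd(2,10)=2 -> preserves
  Option C: v=49, gcd(2,49)=1 -> changes
  Option D: v=4, gcd(2,4)=2 -> preserves
  Option E: v=20, gcd(2,20)=2 -> preserves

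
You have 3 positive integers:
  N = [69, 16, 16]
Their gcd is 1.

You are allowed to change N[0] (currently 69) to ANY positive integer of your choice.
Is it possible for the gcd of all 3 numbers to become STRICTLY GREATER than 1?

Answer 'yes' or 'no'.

Current gcd = 1
gcd of all OTHER numbers (without N[0]=69): gcd([16, 16]) = 16
The new gcd after any change is gcd(16, new_value).
This can be at most 16.
Since 16 > old gcd 1, the gcd CAN increase (e.g., set N[0] = 16).

Answer: yes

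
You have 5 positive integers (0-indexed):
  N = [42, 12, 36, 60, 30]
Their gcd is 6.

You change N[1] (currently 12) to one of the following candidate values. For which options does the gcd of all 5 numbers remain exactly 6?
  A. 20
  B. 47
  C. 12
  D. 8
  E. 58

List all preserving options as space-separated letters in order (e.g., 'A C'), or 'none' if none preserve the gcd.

Answer: C

Derivation:
Old gcd = 6; gcd of others (without N[1]) = 6
New gcd for candidate v: gcd(6, v). Preserves old gcd iff gcd(6, v) = 6.
  Option A: v=20, gcd(6,20)=2 -> changes
  Option B: v=47, gcd(6,47)=1 -> changes
  Option C: v=12, gcd(6,12)=6 -> preserves
  Option D: v=8, gcd(6,8)=2 -> changes
  Option E: v=58, gcd(6,58)=2 -> changes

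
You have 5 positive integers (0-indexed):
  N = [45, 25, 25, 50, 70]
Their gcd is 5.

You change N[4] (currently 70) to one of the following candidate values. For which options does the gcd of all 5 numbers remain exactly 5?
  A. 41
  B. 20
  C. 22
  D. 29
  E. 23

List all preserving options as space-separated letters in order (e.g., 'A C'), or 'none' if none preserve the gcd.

Answer: B

Derivation:
Old gcd = 5; gcd of others (without N[4]) = 5
New gcd for candidate v: gcd(5, v). Preserves old gcd iff gcd(5, v) = 5.
  Option A: v=41, gcd(5,41)=1 -> changes
  Option B: v=20, gcd(5,20)=5 -> preserves
  Option C: v=22, gcd(5,22)=1 -> changes
  Option D: v=29, gcd(5,29)=1 -> changes
  Option E: v=23, gcd(5,23)=1 -> changes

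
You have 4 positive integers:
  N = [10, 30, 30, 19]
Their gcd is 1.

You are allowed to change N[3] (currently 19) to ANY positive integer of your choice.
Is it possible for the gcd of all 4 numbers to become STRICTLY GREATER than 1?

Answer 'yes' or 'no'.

Answer: yes

Derivation:
Current gcd = 1
gcd of all OTHER numbers (without N[3]=19): gcd([10, 30, 30]) = 10
The new gcd after any change is gcd(10, new_value).
This can be at most 10.
Since 10 > old gcd 1, the gcd CAN increase (e.g., set N[3] = 10).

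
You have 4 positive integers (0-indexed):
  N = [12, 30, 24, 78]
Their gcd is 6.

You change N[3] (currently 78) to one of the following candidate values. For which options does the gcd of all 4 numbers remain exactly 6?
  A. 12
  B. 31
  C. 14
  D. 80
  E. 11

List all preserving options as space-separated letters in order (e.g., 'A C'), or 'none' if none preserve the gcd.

Answer: A

Derivation:
Old gcd = 6; gcd of others (without N[3]) = 6
New gcd for candidate v: gcd(6, v). Preserves old gcd iff gcd(6, v) = 6.
  Option A: v=12, gcd(6,12)=6 -> preserves
  Option B: v=31, gcd(6,31)=1 -> changes
  Option C: v=14, gcd(6,14)=2 -> changes
  Option D: v=80, gcd(6,80)=2 -> changes
  Option E: v=11, gcd(6,11)=1 -> changes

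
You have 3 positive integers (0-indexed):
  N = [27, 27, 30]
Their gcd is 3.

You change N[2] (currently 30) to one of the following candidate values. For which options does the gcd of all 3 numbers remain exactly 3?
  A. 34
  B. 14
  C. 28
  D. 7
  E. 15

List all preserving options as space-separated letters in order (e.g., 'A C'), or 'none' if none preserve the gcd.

Answer: E

Derivation:
Old gcd = 3; gcd of others (without N[2]) = 27
New gcd for candidate v: gcd(27, v). Preserves old gcd iff gcd(27, v) = 3.
  Option A: v=34, gcd(27,34)=1 -> changes
  Option B: v=14, gcd(27,14)=1 -> changes
  Option C: v=28, gcd(27,28)=1 -> changes
  Option D: v=7, gcd(27,7)=1 -> changes
  Option E: v=15, gcd(27,15)=3 -> preserves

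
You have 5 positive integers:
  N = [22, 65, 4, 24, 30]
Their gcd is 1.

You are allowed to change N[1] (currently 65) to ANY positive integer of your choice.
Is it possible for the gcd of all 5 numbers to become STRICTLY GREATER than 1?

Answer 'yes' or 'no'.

Answer: yes

Derivation:
Current gcd = 1
gcd of all OTHER numbers (without N[1]=65): gcd([22, 4, 24, 30]) = 2
The new gcd after any change is gcd(2, new_value).
This can be at most 2.
Since 2 > old gcd 1, the gcd CAN increase (e.g., set N[1] = 2).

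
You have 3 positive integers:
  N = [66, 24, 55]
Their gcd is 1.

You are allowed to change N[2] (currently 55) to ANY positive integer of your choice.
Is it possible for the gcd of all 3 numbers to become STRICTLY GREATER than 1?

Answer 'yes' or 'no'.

Current gcd = 1
gcd of all OTHER numbers (without N[2]=55): gcd([66, 24]) = 6
The new gcd after any change is gcd(6, new_value).
This can be at most 6.
Since 6 > old gcd 1, the gcd CAN increase (e.g., set N[2] = 6).

Answer: yes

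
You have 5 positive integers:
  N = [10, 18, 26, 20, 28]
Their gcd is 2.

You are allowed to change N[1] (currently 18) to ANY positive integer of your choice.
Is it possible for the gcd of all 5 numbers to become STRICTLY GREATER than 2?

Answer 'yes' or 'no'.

Answer: no

Derivation:
Current gcd = 2
gcd of all OTHER numbers (without N[1]=18): gcd([10, 26, 20, 28]) = 2
The new gcd after any change is gcd(2, new_value).
This can be at most 2.
Since 2 = old gcd 2, the gcd can only stay the same or decrease.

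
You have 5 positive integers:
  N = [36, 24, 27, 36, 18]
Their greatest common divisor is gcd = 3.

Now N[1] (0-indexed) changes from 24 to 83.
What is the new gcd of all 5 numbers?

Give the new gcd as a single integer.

Numbers: [36, 24, 27, 36, 18], gcd = 3
Change: index 1, 24 -> 83
gcd of the OTHER numbers (without index 1): gcd([36, 27, 36, 18]) = 9
New gcd = gcd(g_others, new_val) = gcd(9, 83) = 1

Answer: 1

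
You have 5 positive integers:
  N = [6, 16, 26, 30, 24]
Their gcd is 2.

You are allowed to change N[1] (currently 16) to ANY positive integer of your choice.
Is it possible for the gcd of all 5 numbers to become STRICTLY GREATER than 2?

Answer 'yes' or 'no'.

Answer: no

Derivation:
Current gcd = 2
gcd of all OTHER numbers (without N[1]=16): gcd([6, 26, 30, 24]) = 2
The new gcd after any change is gcd(2, new_value).
This can be at most 2.
Since 2 = old gcd 2, the gcd can only stay the same or decrease.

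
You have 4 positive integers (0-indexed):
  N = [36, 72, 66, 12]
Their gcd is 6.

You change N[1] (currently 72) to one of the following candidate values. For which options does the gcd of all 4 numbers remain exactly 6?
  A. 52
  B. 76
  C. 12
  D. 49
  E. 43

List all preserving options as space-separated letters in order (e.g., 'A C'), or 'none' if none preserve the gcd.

Answer: C

Derivation:
Old gcd = 6; gcd of others (without N[1]) = 6
New gcd for candidate v: gcd(6, v). Preserves old gcd iff gcd(6, v) = 6.
  Option A: v=52, gcd(6,52)=2 -> changes
  Option B: v=76, gcd(6,76)=2 -> changes
  Option C: v=12, gcd(6,12)=6 -> preserves
  Option D: v=49, gcd(6,49)=1 -> changes
  Option E: v=43, gcd(6,43)=1 -> changes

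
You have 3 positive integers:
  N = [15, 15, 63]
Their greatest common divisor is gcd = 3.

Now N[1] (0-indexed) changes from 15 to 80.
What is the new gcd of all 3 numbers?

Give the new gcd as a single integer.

Answer: 1

Derivation:
Numbers: [15, 15, 63], gcd = 3
Change: index 1, 15 -> 80
gcd of the OTHER numbers (without index 1): gcd([15, 63]) = 3
New gcd = gcd(g_others, new_val) = gcd(3, 80) = 1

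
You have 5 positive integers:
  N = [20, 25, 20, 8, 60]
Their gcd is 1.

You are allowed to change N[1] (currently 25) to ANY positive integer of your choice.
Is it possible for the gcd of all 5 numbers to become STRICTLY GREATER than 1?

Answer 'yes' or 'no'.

Current gcd = 1
gcd of all OTHER numbers (without N[1]=25): gcd([20, 20, 8, 60]) = 4
The new gcd after any change is gcd(4, new_value).
This can be at most 4.
Since 4 > old gcd 1, the gcd CAN increase (e.g., set N[1] = 4).

Answer: yes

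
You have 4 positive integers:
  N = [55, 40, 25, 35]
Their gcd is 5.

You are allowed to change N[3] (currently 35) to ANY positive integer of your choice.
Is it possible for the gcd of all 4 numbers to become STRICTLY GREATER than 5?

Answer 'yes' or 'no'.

Current gcd = 5
gcd of all OTHER numbers (without N[3]=35): gcd([55, 40, 25]) = 5
The new gcd after any change is gcd(5, new_value).
This can be at most 5.
Since 5 = old gcd 5, the gcd can only stay the same or decrease.

Answer: no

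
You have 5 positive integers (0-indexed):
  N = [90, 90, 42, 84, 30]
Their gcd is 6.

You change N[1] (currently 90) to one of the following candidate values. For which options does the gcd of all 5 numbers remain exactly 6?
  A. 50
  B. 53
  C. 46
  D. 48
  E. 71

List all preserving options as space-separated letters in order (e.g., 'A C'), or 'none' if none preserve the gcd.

Old gcd = 6; gcd of others (without N[1]) = 6
New gcd for candidate v: gcd(6, v). Preserves old gcd iff gcd(6, v) = 6.
  Option A: v=50, gcd(6,50)=2 -> changes
  Option B: v=53, gcd(6,53)=1 -> changes
  Option C: v=46, gcd(6,46)=2 -> changes
  Option D: v=48, gcd(6,48)=6 -> preserves
  Option E: v=71, gcd(6,71)=1 -> changes

Answer: D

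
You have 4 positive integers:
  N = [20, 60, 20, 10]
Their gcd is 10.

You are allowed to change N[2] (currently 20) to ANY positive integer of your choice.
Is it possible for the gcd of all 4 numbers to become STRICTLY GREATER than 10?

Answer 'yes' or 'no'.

Current gcd = 10
gcd of all OTHER numbers (without N[2]=20): gcd([20, 60, 10]) = 10
The new gcd after any change is gcd(10, new_value).
This can be at most 10.
Since 10 = old gcd 10, the gcd can only stay the same or decrease.

Answer: no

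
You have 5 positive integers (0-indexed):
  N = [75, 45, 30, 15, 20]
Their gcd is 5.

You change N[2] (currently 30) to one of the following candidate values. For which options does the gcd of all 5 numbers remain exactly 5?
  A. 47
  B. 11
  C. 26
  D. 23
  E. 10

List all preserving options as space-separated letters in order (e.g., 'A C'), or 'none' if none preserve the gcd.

Answer: E

Derivation:
Old gcd = 5; gcd of others (without N[2]) = 5
New gcd for candidate v: gcd(5, v). Preserves old gcd iff gcd(5, v) = 5.
  Option A: v=47, gcd(5,47)=1 -> changes
  Option B: v=11, gcd(5,11)=1 -> changes
  Option C: v=26, gcd(5,26)=1 -> changes
  Option D: v=23, gcd(5,23)=1 -> changes
  Option E: v=10, gcd(5,10)=5 -> preserves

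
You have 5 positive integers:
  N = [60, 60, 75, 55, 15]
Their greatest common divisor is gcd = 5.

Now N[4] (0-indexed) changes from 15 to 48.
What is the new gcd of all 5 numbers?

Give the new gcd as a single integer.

Answer: 1

Derivation:
Numbers: [60, 60, 75, 55, 15], gcd = 5
Change: index 4, 15 -> 48
gcd of the OTHER numbers (without index 4): gcd([60, 60, 75, 55]) = 5
New gcd = gcd(g_others, new_val) = gcd(5, 48) = 1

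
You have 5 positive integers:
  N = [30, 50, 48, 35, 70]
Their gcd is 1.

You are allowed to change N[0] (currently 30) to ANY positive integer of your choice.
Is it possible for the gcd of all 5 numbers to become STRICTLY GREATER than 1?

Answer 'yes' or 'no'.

Answer: no

Derivation:
Current gcd = 1
gcd of all OTHER numbers (without N[0]=30): gcd([50, 48, 35, 70]) = 1
The new gcd after any change is gcd(1, new_value).
This can be at most 1.
Since 1 = old gcd 1, the gcd can only stay the same or decrease.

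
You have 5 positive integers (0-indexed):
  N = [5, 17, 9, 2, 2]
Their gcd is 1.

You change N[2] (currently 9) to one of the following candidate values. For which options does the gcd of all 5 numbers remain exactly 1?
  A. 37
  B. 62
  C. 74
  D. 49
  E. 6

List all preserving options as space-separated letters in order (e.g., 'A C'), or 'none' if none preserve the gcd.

Old gcd = 1; gcd of others (without N[2]) = 1
New gcd for candidate v: gcd(1, v). Preserves old gcd iff gcd(1, v) = 1.
  Option A: v=37, gcd(1,37)=1 -> preserves
  Option B: v=62, gcd(1,62)=1 -> preserves
  Option C: v=74, gcd(1,74)=1 -> preserves
  Option D: v=49, gcd(1,49)=1 -> preserves
  Option E: v=6, gcd(1,6)=1 -> preserves

Answer: A B C D E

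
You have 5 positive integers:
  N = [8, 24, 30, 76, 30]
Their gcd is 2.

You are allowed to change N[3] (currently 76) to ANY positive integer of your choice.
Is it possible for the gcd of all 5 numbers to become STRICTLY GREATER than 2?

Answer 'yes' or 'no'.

Answer: no

Derivation:
Current gcd = 2
gcd of all OTHER numbers (without N[3]=76): gcd([8, 24, 30, 30]) = 2
The new gcd after any change is gcd(2, new_value).
This can be at most 2.
Since 2 = old gcd 2, the gcd can only stay the same or decrease.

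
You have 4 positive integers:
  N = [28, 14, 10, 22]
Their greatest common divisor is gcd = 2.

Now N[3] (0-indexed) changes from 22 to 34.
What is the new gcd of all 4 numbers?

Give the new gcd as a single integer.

Answer: 2

Derivation:
Numbers: [28, 14, 10, 22], gcd = 2
Change: index 3, 22 -> 34
gcd of the OTHER numbers (without index 3): gcd([28, 14, 10]) = 2
New gcd = gcd(g_others, new_val) = gcd(2, 34) = 2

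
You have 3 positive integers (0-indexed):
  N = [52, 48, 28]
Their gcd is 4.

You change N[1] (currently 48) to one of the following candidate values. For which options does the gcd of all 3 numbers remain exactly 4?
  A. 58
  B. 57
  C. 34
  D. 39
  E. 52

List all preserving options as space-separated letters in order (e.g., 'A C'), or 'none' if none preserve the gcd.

Old gcd = 4; gcd of others (without N[1]) = 4
New gcd for candidate v: gcd(4, v). Preserves old gcd iff gcd(4, v) = 4.
  Option A: v=58, gcd(4,58)=2 -> changes
  Option B: v=57, gcd(4,57)=1 -> changes
  Option C: v=34, gcd(4,34)=2 -> changes
  Option D: v=39, gcd(4,39)=1 -> changes
  Option E: v=52, gcd(4,52)=4 -> preserves

Answer: E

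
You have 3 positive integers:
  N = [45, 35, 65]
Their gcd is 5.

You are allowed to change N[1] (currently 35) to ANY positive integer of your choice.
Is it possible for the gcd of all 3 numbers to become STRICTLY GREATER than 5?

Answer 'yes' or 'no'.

Current gcd = 5
gcd of all OTHER numbers (without N[1]=35): gcd([45, 65]) = 5
The new gcd after any change is gcd(5, new_value).
This can be at most 5.
Since 5 = old gcd 5, the gcd can only stay the same or decrease.

Answer: no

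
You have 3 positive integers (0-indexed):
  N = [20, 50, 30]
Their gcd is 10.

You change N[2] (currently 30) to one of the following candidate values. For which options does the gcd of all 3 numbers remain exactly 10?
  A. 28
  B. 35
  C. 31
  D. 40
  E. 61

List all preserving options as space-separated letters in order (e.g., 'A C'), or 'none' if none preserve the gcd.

Old gcd = 10; gcd of others (without N[2]) = 10
New gcd for candidate v: gcd(10, v). Preserves old gcd iff gcd(10, v) = 10.
  Option A: v=28, gcd(10,28)=2 -> changes
  Option B: v=35, gcd(10,35)=5 -> changes
  Option C: v=31, gcd(10,31)=1 -> changes
  Option D: v=40, gcd(10,40)=10 -> preserves
  Option E: v=61, gcd(10,61)=1 -> changes

Answer: D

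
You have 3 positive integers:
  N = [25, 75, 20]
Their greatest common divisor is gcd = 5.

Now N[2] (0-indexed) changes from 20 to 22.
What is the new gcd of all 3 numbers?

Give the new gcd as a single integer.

Numbers: [25, 75, 20], gcd = 5
Change: index 2, 20 -> 22
gcd of the OTHER numbers (without index 2): gcd([25, 75]) = 25
New gcd = gcd(g_others, new_val) = gcd(25, 22) = 1

Answer: 1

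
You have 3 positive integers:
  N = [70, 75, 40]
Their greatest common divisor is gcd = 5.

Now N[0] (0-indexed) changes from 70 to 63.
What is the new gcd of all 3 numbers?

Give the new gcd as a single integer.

Answer: 1

Derivation:
Numbers: [70, 75, 40], gcd = 5
Change: index 0, 70 -> 63
gcd of the OTHER numbers (without index 0): gcd([75, 40]) = 5
New gcd = gcd(g_others, new_val) = gcd(5, 63) = 1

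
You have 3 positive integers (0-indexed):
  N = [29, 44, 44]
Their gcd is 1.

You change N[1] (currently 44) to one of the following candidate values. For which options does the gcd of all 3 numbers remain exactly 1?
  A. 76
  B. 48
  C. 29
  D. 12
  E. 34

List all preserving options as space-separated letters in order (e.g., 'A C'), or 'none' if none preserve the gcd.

Answer: A B C D E

Derivation:
Old gcd = 1; gcd of others (without N[1]) = 1
New gcd for candidate v: gcd(1, v). Preserves old gcd iff gcd(1, v) = 1.
  Option A: v=76, gcd(1,76)=1 -> preserves
  Option B: v=48, gcd(1,48)=1 -> preserves
  Option C: v=29, gcd(1,29)=1 -> preserves
  Option D: v=12, gcd(1,12)=1 -> preserves
  Option E: v=34, gcd(1,34)=1 -> preserves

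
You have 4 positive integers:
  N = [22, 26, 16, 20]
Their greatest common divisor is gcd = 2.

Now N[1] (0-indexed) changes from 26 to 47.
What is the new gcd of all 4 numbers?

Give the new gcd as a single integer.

Answer: 1

Derivation:
Numbers: [22, 26, 16, 20], gcd = 2
Change: index 1, 26 -> 47
gcd of the OTHER numbers (without index 1): gcd([22, 16, 20]) = 2
New gcd = gcd(g_others, new_val) = gcd(2, 47) = 1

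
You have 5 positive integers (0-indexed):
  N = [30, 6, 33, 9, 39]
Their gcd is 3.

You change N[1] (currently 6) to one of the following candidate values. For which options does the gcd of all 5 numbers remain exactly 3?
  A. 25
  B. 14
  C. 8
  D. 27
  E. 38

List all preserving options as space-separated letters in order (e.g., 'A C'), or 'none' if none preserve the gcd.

Old gcd = 3; gcd of others (without N[1]) = 3
New gcd for candidate v: gcd(3, v). Preserves old gcd iff gcd(3, v) = 3.
  Option A: v=25, gcd(3,25)=1 -> changes
  Option B: v=14, gcd(3,14)=1 -> changes
  Option C: v=8, gcd(3,8)=1 -> changes
  Option D: v=27, gcd(3,27)=3 -> preserves
  Option E: v=38, gcd(3,38)=1 -> changes

Answer: D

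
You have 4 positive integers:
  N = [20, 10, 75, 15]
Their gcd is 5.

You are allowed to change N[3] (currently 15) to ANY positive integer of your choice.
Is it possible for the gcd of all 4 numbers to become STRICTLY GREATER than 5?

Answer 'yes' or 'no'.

Answer: no

Derivation:
Current gcd = 5
gcd of all OTHER numbers (without N[3]=15): gcd([20, 10, 75]) = 5
The new gcd after any change is gcd(5, new_value).
This can be at most 5.
Since 5 = old gcd 5, the gcd can only stay the same or decrease.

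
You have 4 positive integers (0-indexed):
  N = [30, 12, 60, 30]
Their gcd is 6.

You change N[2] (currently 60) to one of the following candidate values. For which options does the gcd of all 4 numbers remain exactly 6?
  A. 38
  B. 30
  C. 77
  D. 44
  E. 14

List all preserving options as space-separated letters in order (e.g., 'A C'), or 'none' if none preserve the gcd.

Old gcd = 6; gcd of others (without N[2]) = 6
New gcd for candidate v: gcd(6, v). Preserves old gcd iff gcd(6, v) = 6.
  Option A: v=38, gcd(6,38)=2 -> changes
  Option B: v=30, gcd(6,30)=6 -> preserves
  Option C: v=77, gcd(6,77)=1 -> changes
  Option D: v=44, gcd(6,44)=2 -> changes
  Option E: v=14, gcd(6,14)=2 -> changes

Answer: B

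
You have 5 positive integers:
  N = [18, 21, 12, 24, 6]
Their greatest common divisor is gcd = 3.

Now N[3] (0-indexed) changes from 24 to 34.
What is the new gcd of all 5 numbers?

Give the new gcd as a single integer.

Numbers: [18, 21, 12, 24, 6], gcd = 3
Change: index 3, 24 -> 34
gcd of the OTHER numbers (without index 3): gcd([18, 21, 12, 6]) = 3
New gcd = gcd(g_others, new_val) = gcd(3, 34) = 1

Answer: 1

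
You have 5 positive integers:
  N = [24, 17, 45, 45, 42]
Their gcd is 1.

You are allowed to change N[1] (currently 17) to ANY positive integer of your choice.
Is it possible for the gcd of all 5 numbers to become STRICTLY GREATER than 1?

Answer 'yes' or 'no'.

Current gcd = 1
gcd of all OTHER numbers (without N[1]=17): gcd([24, 45, 45, 42]) = 3
The new gcd after any change is gcd(3, new_value).
This can be at most 3.
Since 3 > old gcd 1, the gcd CAN increase (e.g., set N[1] = 3).

Answer: yes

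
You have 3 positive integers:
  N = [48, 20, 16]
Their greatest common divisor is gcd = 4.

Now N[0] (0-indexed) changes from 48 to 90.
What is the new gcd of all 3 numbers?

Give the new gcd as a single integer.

Numbers: [48, 20, 16], gcd = 4
Change: index 0, 48 -> 90
gcd of the OTHER numbers (without index 0): gcd([20, 16]) = 4
New gcd = gcd(g_others, new_val) = gcd(4, 90) = 2

Answer: 2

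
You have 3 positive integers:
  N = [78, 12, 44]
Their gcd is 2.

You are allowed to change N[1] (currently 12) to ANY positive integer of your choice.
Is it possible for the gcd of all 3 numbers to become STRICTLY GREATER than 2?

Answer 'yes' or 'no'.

Current gcd = 2
gcd of all OTHER numbers (without N[1]=12): gcd([78, 44]) = 2
The new gcd after any change is gcd(2, new_value).
This can be at most 2.
Since 2 = old gcd 2, the gcd can only stay the same or decrease.

Answer: no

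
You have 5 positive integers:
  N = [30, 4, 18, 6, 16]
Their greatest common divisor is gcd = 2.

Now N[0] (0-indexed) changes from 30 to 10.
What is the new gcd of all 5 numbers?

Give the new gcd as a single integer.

Answer: 2

Derivation:
Numbers: [30, 4, 18, 6, 16], gcd = 2
Change: index 0, 30 -> 10
gcd of the OTHER numbers (without index 0): gcd([4, 18, 6, 16]) = 2
New gcd = gcd(g_others, new_val) = gcd(2, 10) = 2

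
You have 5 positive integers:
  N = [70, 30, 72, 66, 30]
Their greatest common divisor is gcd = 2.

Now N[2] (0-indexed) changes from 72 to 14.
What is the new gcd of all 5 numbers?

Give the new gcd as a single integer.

Numbers: [70, 30, 72, 66, 30], gcd = 2
Change: index 2, 72 -> 14
gcd of the OTHER numbers (without index 2): gcd([70, 30, 66, 30]) = 2
New gcd = gcd(g_others, new_val) = gcd(2, 14) = 2

Answer: 2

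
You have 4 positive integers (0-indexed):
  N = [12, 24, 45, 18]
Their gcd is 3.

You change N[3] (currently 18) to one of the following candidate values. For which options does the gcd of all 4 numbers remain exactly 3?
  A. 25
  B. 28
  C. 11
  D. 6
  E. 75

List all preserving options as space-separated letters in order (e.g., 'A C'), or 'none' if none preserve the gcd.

Old gcd = 3; gcd of others (without N[3]) = 3
New gcd for candidate v: gcd(3, v). Preserves old gcd iff gcd(3, v) = 3.
  Option A: v=25, gcd(3,25)=1 -> changes
  Option B: v=28, gcd(3,28)=1 -> changes
  Option C: v=11, gcd(3,11)=1 -> changes
  Option D: v=6, gcd(3,6)=3 -> preserves
  Option E: v=75, gcd(3,75)=3 -> preserves

Answer: D E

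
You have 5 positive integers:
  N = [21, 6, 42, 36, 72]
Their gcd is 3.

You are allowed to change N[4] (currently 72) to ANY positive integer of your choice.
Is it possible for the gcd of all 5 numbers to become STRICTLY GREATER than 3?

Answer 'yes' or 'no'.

Current gcd = 3
gcd of all OTHER numbers (without N[4]=72): gcd([21, 6, 42, 36]) = 3
The new gcd after any change is gcd(3, new_value).
This can be at most 3.
Since 3 = old gcd 3, the gcd can only stay the same or decrease.

Answer: no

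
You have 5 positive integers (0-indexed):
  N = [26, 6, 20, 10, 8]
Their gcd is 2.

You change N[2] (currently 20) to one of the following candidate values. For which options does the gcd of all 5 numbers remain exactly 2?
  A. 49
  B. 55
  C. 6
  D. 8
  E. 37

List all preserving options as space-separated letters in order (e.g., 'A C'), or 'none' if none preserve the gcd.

Old gcd = 2; gcd of others (without N[2]) = 2
New gcd for candidate v: gcd(2, v). Preserves old gcd iff gcd(2, v) = 2.
  Option A: v=49, gcd(2,49)=1 -> changes
  Option B: v=55, gcd(2,55)=1 -> changes
  Option C: v=6, gcd(2,6)=2 -> preserves
  Option D: v=8, gcd(2,8)=2 -> preserves
  Option E: v=37, gcd(2,37)=1 -> changes

Answer: C D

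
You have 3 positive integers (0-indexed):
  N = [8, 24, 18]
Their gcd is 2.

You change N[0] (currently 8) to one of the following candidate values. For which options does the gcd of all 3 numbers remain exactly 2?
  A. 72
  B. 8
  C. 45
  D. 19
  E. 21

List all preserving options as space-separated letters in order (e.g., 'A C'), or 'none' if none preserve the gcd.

Old gcd = 2; gcd of others (without N[0]) = 6
New gcd for candidate v: gcd(6, v). Preserves old gcd iff gcd(6, v) = 2.
  Option A: v=72, gcd(6,72)=6 -> changes
  Option B: v=8, gcd(6,8)=2 -> preserves
  Option C: v=45, gcd(6,45)=3 -> changes
  Option D: v=19, gcd(6,19)=1 -> changes
  Option E: v=21, gcd(6,21)=3 -> changes

Answer: B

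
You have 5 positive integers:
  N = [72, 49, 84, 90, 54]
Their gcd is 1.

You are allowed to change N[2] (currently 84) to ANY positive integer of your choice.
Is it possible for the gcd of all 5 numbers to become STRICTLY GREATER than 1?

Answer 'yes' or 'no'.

Current gcd = 1
gcd of all OTHER numbers (without N[2]=84): gcd([72, 49, 90, 54]) = 1
The new gcd after any change is gcd(1, new_value).
This can be at most 1.
Since 1 = old gcd 1, the gcd can only stay the same or decrease.

Answer: no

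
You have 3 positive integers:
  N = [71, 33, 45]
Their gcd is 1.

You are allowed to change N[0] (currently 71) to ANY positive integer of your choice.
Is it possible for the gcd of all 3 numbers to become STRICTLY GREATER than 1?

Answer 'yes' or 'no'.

Current gcd = 1
gcd of all OTHER numbers (without N[0]=71): gcd([33, 45]) = 3
The new gcd after any change is gcd(3, new_value).
This can be at most 3.
Since 3 > old gcd 1, the gcd CAN increase (e.g., set N[0] = 3).

Answer: yes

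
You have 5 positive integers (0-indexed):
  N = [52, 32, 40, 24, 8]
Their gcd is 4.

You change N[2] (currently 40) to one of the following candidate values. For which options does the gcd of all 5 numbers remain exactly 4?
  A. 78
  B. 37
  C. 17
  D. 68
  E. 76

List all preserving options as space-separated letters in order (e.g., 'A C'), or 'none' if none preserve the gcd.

Old gcd = 4; gcd of others (without N[2]) = 4
New gcd for candidate v: gcd(4, v). Preserves old gcd iff gcd(4, v) = 4.
  Option A: v=78, gcd(4,78)=2 -> changes
  Option B: v=37, gcd(4,37)=1 -> changes
  Option C: v=17, gcd(4,17)=1 -> changes
  Option D: v=68, gcd(4,68)=4 -> preserves
  Option E: v=76, gcd(4,76)=4 -> preserves

Answer: D E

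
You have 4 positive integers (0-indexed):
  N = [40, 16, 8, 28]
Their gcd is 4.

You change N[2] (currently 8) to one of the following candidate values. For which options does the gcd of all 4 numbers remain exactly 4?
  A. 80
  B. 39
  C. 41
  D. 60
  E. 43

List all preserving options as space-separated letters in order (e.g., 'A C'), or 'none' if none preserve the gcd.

Old gcd = 4; gcd of others (without N[2]) = 4
New gcd for candidate v: gcd(4, v). Preserves old gcd iff gcd(4, v) = 4.
  Option A: v=80, gcd(4,80)=4 -> preserves
  Option B: v=39, gcd(4,39)=1 -> changes
  Option C: v=41, gcd(4,41)=1 -> changes
  Option D: v=60, gcd(4,60)=4 -> preserves
  Option E: v=43, gcd(4,43)=1 -> changes

Answer: A D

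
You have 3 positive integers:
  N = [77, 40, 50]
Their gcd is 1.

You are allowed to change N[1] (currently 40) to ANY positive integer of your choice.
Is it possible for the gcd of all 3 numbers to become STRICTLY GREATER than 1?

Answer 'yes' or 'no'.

Current gcd = 1
gcd of all OTHER numbers (without N[1]=40): gcd([77, 50]) = 1
The new gcd after any change is gcd(1, new_value).
This can be at most 1.
Since 1 = old gcd 1, the gcd can only stay the same or decrease.

Answer: no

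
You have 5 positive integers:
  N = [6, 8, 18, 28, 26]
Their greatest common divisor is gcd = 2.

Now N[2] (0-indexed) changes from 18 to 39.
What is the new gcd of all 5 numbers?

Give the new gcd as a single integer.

Answer: 1

Derivation:
Numbers: [6, 8, 18, 28, 26], gcd = 2
Change: index 2, 18 -> 39
gcd of the OTHER numbers (without index 2): gcd([6, 8, 28, 26]) = 2
New gcd = gcd(g_others, new_val) = gcd(2, 39) = 1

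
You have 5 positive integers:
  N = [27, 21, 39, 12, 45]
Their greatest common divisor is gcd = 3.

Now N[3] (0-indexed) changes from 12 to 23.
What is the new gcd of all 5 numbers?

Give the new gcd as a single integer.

Answer: 1

Derivation:
Numbers: [27, 21, 39, 12, 45], gcd = 3
Change: index 3, 12 -> 23
gcd of the OTHER numbers (without index 3): gcd([27, 21, 39, 45]) = 3
New gcd = gcd(g_others, new_val) = gcd(3, 23) = 1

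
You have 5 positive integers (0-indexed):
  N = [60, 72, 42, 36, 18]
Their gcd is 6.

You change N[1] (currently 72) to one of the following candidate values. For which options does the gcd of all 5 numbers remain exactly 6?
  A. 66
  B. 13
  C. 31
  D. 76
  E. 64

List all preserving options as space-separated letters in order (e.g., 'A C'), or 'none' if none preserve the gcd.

Answer: A

Derivation:
Old gcd = 6; gcd of others (without N[1]) = 6
New gcd for candidate v: gcd(6, v). Preserves old gcd iff gcd(6, v) = 6.
  Option A: v=66, gcd(6,66)=6 -> preserves
  Option B: v=13, gcd(6,13)=1 -> changes
  Option C: v=31, gcd(6,31)=1 -> changes
  Option D: v=76, gcd(6,76)=2 -> changes
  Option E: v=64, gcd(6,64)=2 -> changes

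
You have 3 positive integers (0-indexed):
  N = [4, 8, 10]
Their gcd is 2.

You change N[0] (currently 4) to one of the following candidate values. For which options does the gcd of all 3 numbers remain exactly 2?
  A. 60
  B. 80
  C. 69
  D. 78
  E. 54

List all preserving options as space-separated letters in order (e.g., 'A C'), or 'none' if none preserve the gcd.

Old gcd = 2; gcd of others (without N[0]) = 2
New gcd for candidate v: gcd(2, v). Preserves old gcd iff gcd(2, v) = 2.
  Option A: v=60, gcd(2,60)=2 -> preserves
  Option B: v=80, gcd(2,80)=2 -> preserves
  Option C: v=69, gcd(2,69)=1 -> changes
  Option D: v=78, gcd(2,78)=2 -> preserves
  Option E: v=54, gcd(2,54)=2 -> preserves

Answer: A B D E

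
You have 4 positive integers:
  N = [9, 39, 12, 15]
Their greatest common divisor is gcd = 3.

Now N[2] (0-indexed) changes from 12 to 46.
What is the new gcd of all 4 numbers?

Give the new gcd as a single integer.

Answer: 1

Derivation:
Numbers: [9, 39, 12, 15], gcd = 3
Change: index 2, 12 -> 46
gcd of the OTHER numbers (without index 2): gcd([9, 39, 15]) = 3
New gcd = gcd(g_others, new_val) = gcd(3, 46) = 1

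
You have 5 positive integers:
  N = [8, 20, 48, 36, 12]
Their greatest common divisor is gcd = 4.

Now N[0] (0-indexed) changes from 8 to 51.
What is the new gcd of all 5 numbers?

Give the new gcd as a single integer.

Answer: 1

Derivation:
Numbers: [8, 20, 48, 36, 12], gcd = 4
Change: index 0, 8 -> 51
gcd of the OTHER numbers (without index 0): gcd([20, 48, 36, 12]) = 4
New gcd = gcd(g_others, new_val) = gcd(4, 51) = 1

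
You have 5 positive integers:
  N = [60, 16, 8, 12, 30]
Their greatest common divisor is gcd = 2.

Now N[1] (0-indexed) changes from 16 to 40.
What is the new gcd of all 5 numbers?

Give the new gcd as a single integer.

Numbers: [60, 16, 8, 12, 30], gcd = 2
Change: index 1, 16 -> 40
gcd of the OTHER numbers (without index 1): gcd([60, 8, 12, 30]) = 2
New gcd = gcd(g_others, new_val) = gcd(2, 40) = 2

Answer: 2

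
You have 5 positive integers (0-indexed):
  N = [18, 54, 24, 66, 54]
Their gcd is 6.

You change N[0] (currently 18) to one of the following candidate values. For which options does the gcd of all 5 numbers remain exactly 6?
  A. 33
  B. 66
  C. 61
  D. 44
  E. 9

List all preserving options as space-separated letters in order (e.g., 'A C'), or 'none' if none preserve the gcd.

Old gcd = 6; gcd of others (without N[0]) = 6
New gcd for candidate v: gcd(6, v). Preserves old gcd iff gcd(6, v) = 6.
  Option A: v=33, gcd(6,33)=3 -> changes
  Option B: v=66, gcd(6,66)=6 -> preserves
  Option C: v=61, gcd(6,61)=1 -> changes
  Option D: v=44, gcd(6,44)=2 -> changes
  Option E: v=9, gcd(6,9)=3 -> changes

Answer: B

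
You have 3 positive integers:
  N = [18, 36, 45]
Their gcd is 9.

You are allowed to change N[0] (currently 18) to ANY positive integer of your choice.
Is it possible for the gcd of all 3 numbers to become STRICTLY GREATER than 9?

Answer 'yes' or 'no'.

Current gcd = 9
gcd of all OTHER numbers (without N[0]=18): gcd([36, 45]) = 9
The new gcd after any change is gcd(9, new_value).
This can be at most 9.
Since 9 = old gcd 9, the gcd can only stay the same or decrease.

Answer: no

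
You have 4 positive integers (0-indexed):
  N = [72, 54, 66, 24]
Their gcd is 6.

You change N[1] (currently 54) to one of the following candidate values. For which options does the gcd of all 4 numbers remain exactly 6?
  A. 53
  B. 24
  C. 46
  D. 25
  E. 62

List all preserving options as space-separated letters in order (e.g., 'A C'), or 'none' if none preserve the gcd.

Answer: B

Derivation:
Old gcd = 6; gcd of others (without N[1]) = 6
New gcd for candidate v: gcd(6, v). Preserves old gcd iff gcd(6, v) = 6.
  Option A: v=53, gcd(6,53)=1 -> changes
  Option B: v=24, gcd(6,24)=6 -> preserves
  Option C: v=46, gcd(6,46)=2 -> changes
  Option D: v=25, gcd(6,25)=1 -> changes
  Option E: v=62, gcd(6,62)=2 -> changes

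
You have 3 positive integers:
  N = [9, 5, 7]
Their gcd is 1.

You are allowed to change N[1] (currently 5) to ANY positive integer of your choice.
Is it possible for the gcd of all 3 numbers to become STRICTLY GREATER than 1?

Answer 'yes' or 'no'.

Current gcd = 1
gcd of all OTHER numbers (without N[1]=5): gcd([9, 7]) = 1
The new gcd after any change is gcd(1, new_value).
This can be at most 1.
Since 1 = old gcd 1, the gcd can only stay the same or decrease.

Answer: no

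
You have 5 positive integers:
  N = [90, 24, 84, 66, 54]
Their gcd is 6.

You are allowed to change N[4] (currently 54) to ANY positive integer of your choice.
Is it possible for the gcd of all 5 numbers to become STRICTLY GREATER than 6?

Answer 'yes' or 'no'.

Current gcd = 6
gcd of all OTHER numbers (without N[4]=54): gcd([90, 24, 84, 66]) = 6
The new gcd after any change is gcd(6, new_value).
This can be at most 6.
Since 6 = old gcd 6, the gcd can only stay the same or decrease.

Answer: no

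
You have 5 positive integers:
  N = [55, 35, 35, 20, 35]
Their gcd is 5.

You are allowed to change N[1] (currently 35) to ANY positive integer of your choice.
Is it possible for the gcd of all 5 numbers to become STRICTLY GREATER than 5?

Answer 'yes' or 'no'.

Answer: no

Derivation:
Current gcd = 5
gcd of all OTHER numbers (without N[1]=35): gcd([55, 35, 20, 35]) = 5
The new gcd after any change is gcd(5, new_value).
This can be at most 5.
Since 5 = old gcd 5, the gcd can only stay the same or decrease.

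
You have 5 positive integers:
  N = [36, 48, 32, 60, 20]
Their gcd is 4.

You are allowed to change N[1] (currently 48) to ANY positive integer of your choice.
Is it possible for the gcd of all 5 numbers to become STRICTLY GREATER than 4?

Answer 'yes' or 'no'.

Answer: no

Derivation:
Current gcd = 4
gcd of all OTHER numbers (without N[1]=48): gcd([36, 32, 60, 20]) = 4
The new gcd after any change is gcd(4, new_value).
This can be at most 4.
Since 4 = old gcd 4, the gcd can only stay the same or decrease.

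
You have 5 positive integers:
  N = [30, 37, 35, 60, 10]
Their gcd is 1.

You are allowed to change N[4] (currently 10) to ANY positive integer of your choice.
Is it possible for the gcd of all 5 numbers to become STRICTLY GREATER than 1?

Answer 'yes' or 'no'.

Current gcd = 1
gcd of all OTHER numbers (without N[4]=10): gcd([30, 37, 35, 60]) = 1
The new gcd after any change is gcd(1, new_value).
This can be at most 1.
Since 1 = old gcd 1, the gcd can only stay the same or decrease.

Answer: no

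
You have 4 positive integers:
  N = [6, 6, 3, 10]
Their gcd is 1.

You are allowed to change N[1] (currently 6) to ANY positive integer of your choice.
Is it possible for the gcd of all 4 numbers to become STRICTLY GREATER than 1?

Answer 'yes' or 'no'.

Current gcd = 1
gcd of all OTHER numbers (without N[1]=6): gcd([6, 3, 10]) = 1
The new gcd after any change is gcd(1, new_value).
This can be at most 1.
Since 1 = old gcd 1, the gcd can only stay the same or decrease.

Answer: no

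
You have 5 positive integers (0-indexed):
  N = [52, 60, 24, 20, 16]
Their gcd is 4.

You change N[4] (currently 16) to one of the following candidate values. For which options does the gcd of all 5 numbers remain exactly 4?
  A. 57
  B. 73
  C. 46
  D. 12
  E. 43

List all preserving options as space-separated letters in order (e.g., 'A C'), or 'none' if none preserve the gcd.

Answer: D

Derivation:
Old gcd = 4; gcd of others (without N[4]) = 4
New gcd for candidate v: gcd(4, v). Preserves old gcd iff gcd(4, v) = 4.
  Option A: v=57, gcd(4,57)=1 -> changes
  Option B: v=73, gcd(4,73)=1 -> changes
  Option C: v=46, gcd(4,46)=2 -> changes
  Option D: v=12, gcd(4,12)=4 -> preserves
  Option E: v=43, gcd(4,43)=1 -> changes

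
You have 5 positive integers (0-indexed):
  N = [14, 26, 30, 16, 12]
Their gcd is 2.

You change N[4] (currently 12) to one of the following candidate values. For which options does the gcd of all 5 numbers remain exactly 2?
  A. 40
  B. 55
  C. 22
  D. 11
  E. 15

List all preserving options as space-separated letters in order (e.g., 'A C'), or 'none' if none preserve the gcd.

Old gcd = 2; gcd of others (without N[4]) = 2
New gcd for candidate v: gcd(2, v). Preserves old gcd iff gcd(2, v) = 2.
  Option A: v=40, gcd(2,40)=2 -> preserves
  Option B: v=55, gcd(2,55)=1 -> changes
  Option C: v=22, gcd(2,22)=2 -> preserves
  Option D: v=11, gcd(2,11)=1 -> changes
  Option E: v=15, gcd(2,15)=1 -> changes

Answer: A C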